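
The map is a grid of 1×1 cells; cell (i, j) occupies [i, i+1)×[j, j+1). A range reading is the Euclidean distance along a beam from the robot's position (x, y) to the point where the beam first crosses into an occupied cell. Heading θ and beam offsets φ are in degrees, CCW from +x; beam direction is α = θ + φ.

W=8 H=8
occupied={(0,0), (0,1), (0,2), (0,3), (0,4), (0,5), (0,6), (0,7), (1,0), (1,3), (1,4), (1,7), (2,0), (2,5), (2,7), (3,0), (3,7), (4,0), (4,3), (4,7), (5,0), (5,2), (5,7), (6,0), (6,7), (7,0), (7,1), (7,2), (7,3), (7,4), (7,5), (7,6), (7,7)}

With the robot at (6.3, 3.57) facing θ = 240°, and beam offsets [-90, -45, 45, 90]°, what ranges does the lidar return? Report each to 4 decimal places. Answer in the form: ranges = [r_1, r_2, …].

ranges = [3.8105, 1.3459, 2.6607, 0.8083]

beam 1: φ=-90°, α=150°
  dir = (cos 150°, sin 150°) = (-0.8660, 0.5000); from cell (6,3)
  next x-line at t=0.3464, next y-line at t=0.8600; Δt_x=1.1547, Δt_y=2.0000
    x: enter (5,3) at t=0.3464
    y: enter (5,4) at t=0.8600
    x: enter (4,4) at t=1.5011
    x: enter (3,4) at t=2.6558
    y: enter (3,5) at t=2.8600
    x: enter (2,5) at t=3.8105 ← occupied
  → r_1 = 3.8105
beam 2: φ=-45°, α=195°
  dir = (cos 195°, sin 195°) = (-0.9659, -0.2588); from cell (6,3)
  next x-line at t=0.3106, next y-line at t=2.2023; Δt_x=1.0353, Δt_y=3.8637
    x: enter (5,3) at t=0.3106
    x: enter (4,3) at t=1.3459 ← occupied
  → r_2 = 1.3459
beam 3: φ=45°, α=285°
  dir = (cos 285°, sin 285°) = (0.2588, -0.9659); from cell (6,3)
  next x-line at t=2.7046, next y-line at t=0.5901; Δt_x=3.8637, Δt_y=1.0353
    y: enter (6,2) at t=0.5901
    y: enter (6,1) at t=1.6254
    y: enter (6,0) at t=2.6607 ← occupied
  → r_3 = 2.6607
beam 4: φ=90°, α=330°
  dir = (cos 330°, sin 330°) = (0.8660, -0.5000); from cell (6,3)
  next x-line at t=0.8083, next y-line at t=1.1400; Δt_x=1.1547, Δt_y=2.0000
    x: enter (7,3) at t=0.8083 ← occupied
  → r_4 = 0.8083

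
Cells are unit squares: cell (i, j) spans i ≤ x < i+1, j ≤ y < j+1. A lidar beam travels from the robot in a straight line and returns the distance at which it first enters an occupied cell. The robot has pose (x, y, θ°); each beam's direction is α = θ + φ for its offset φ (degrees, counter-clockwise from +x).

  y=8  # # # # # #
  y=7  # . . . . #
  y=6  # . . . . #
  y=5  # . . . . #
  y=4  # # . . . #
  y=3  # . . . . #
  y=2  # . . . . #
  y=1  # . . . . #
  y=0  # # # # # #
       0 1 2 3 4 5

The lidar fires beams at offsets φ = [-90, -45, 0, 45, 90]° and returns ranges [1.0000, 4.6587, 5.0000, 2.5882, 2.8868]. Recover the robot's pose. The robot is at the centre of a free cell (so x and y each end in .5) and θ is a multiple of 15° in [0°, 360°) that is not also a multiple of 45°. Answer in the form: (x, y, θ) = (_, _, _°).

(x, y, θ) = (2.5, 5.5, 300°)

Candidates: 27 free-cell centres × 16 headings = 432 poses. Raycast each; keep the one whose scan matches to 4 dp.
  (3.5, 3.5, 105°): beam 1 = 1.5529 ≠ 1.0000 ✗
  (2.5, 6.5, 330°): beam 1 = 1.7321 ≠ 1.0000 ✗
  (4.5, 1.5, 285°): beam 1 = 1.9319 ≠ 1.0000 ✗
  (2.5, 3.5, 150°): beam 1 = 5.0000 ≠ 1.0000 ✗
  …
  (2.5, 5.5, 300°): r_1=1.0000, r_2=4.6587, r_3=5.0000, r_4=2.5882, r_5=2.8868 — all match ✓
Only this pose fits every beam.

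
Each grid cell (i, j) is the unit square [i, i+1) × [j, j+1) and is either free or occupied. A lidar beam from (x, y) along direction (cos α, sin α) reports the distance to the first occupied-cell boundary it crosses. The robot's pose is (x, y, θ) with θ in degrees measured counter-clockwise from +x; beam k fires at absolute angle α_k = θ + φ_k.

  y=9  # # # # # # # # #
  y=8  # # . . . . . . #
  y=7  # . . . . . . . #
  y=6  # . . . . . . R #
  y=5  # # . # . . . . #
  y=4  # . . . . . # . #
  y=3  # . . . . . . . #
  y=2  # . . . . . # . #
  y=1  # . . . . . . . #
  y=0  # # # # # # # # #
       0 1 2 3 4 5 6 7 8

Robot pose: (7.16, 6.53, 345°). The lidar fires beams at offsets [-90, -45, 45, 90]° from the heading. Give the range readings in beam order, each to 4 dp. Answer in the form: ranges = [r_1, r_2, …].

ranges = [1.5840, 1.6800, 0.9699, 2.5571]

beam 1: φ=-90°, α=255°
  dir = (cos 255°, sin 255°) = (-0.2588, -0.9659); from cell (7,6)
  next x-line at t=0.6182, next y-line at t=0.5487; Δt_x=3.8637, Δt_y=1.0353
    y: enter (7,5) at t=0.5487
    x: enter (6,5) at t=0.6182
    y: enter (6,4) at t=1.5840 ← occupied
  → r_1 = 1.5840
beam 2: φ=-45°, α=300°
  dir = (cos 300°, sin 300°) = (0.5000, -0.8660); from cell (7,6)
  next x-line at t=1.6800, next y-line at t=0.6120; Δt_x=2.0000, Δt_y=1.1547
    y: enter (7,5) at t=0.6120
    x: enter (8,5) at t=1.6800 ← occupied
  → r_2 = 1.6800
beam 3: φ=45°, α=30°
  dir = (cos 30°, sin 30°) = (0.8660, 0.5000); from cell (7,6)
  next x-line at t=0.9699, next y-line at t=0.9400; Δt_x=1.1547, Δt_y=2.0000
    y: enter (7,7) at t=0.9400
    x: enter (8,7) at t=0.9699 ← occupied
  → r_3 = 0.9699
beam 4: φ=90°, α=75°
  dir = (cos 75°, sin 75°) = (0.2588, 0.9659); from cell (7,6)
  next x-line at t=3.2455, next y-line at t=0.4866; Δt_x=3.8637, Δt_y=1.0353
    y: enter (7,7) at t=0.4866
    y: enter (7,8) at t=1.5219
    y: enter (7,9) at t=2.5571 ← occupied
  → r_4 = 2.5571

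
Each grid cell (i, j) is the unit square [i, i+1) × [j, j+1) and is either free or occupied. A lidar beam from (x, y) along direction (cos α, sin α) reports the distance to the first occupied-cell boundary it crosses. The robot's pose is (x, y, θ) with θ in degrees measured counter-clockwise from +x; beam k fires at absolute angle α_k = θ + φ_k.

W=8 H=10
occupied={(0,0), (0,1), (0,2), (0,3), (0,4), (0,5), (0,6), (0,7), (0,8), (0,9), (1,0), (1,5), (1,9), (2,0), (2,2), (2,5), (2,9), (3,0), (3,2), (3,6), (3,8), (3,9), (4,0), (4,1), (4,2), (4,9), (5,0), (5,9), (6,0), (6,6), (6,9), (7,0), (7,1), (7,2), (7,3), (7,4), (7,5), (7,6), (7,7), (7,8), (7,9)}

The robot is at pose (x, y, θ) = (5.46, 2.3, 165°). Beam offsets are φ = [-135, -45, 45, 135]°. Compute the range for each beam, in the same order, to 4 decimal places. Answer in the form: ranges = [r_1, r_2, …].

ranges = [1.7782, 4.2724, 0.5312, 1.5011]

beam 1: φ=-135°, α=30°
  d=(0.8660,0.5000)  start (5,2)  tX=0.6235 tY=1.4000  stride 1/|dx|=1.1547 1/|dy|=2.0000
    cross x-line → (6,2), t=0.6235
    cross y-line → (6,3), t=1.4000
    cross x-line → (7,3), t=1.7782 (wall)
  → r_1 = 1.7782
beam 2: φ=-45°, α=120°
  d=(-0.5000,0.8660)  start (5,2)  tX=0.9200 tY=0.8083  stride 1/|dx|=2.0000 1/|dy|=1.1547
    cross y-line → (5,3), t=0.8083
    cross x-line → (4,3), t=0.9200
    cross y-line → (4,4), t=1.9630
    cross x-line → (3,4), t=2.9200
    cross y-line → (3,5), t=3.1177
    cross y-line → (3,6), t=4.2724 (wall)
  → r_2 = 4.2724
beam 3: φ=45°, α=210°
  d=(-0.8660,-0.5000)  start (5,2)  tX=0.5312 tY=0.6000  stride 1/|dx|=1.1547 1/|dy|=2.0000
    cross x-line → (4,2), t=0.5312 (wall)
  → r_3 = 0.5312
beam 4: φ=135°, α=300°
  d=(0.5000,-0.8660)  start (5,2)  tX=1.0800 tY=0.3464  stride 1/|dx|=2.0000 1/|dy|=1.1547
    cross y-line → (5,1), t=0.3464
    cross x-line → (6,1), t=1.0800
    cross y-line → (6,0), t=1.5011 (wall)
  → r_4 = 1.5011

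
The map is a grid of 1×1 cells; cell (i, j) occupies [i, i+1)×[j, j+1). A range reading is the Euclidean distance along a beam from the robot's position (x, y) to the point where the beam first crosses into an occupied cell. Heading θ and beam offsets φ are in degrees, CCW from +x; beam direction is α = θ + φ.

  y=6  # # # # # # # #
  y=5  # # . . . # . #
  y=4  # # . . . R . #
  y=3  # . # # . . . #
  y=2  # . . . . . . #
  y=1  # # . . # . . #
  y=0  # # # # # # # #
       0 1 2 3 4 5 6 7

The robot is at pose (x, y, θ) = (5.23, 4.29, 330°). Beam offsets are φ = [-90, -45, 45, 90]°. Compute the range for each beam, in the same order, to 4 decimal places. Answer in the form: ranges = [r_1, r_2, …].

beam 1: φ=-90°, α=240°
  dir = (cos 240°, sin 240°) = (-0.5000, -0.8660); from cell (5,4)
  next x-line at t=0.4600, next y-line at t=0.3349; Δt_x=2.0000, Δt_y=1.1547
    y: enter (5,3) at t=0.3349
    x: enter (4,3) at t=0.4600
    y: enter (4,2) at t=1.4896
    x: enter (3,2) at t=2.4600
    y: enter (3,1) at t=2.6443
    y: enter (3,0) at t=3.7990 ← occupied
  → r_1 = 3.7990
beam 2: φ=-45°, α=285°
  dir = (cos 285°, sin 285°) = (0.2588, -0.9659); from cell (5,4)
  next x-line at t=2.9751, next y-line at t=0.3002; Δt_x=3.8637, Δt_y=1.0353
    y: enter (5,3) at t=0.3002
    y: enter (5,2) at t=1.3355
    y: enter (5,1) at t=2.3708
    x: enter (6,1) at t=2.9751
    y: enter (6,0) at t=3.4061 ← occupied
  → r_2 = 3.4061
beam 3: φ=45°, α=15°
  dir = (cos 15°, sin 15°) = (0.9659, 0.2588); from cell (5,4)
  next x-line at t=0.7972, next y-line at t=2.7432; Δt_x=1.0353, Δt_y=3.8637
    x: enter (6,4) at t=0.7972
    x: enter (7,4) at t=1.8324 ← occupied
  → r_3 = 1.8324
beam 4: φ=90°, α=60°
  dir = (cos 60°, sin 60°) = (0.5000, 0.8660); from cell (5,4)
  next x-line at t=1.5400, next y-line at t=0.8198; Δt_x=2.0000, Δt_y=1.1547
    y: enter (5,5) at t=0.8198 ← occupied
  → r_4 = 0.8198

ranges = [3.7990, 3.4061, 1.8324, 0.8198]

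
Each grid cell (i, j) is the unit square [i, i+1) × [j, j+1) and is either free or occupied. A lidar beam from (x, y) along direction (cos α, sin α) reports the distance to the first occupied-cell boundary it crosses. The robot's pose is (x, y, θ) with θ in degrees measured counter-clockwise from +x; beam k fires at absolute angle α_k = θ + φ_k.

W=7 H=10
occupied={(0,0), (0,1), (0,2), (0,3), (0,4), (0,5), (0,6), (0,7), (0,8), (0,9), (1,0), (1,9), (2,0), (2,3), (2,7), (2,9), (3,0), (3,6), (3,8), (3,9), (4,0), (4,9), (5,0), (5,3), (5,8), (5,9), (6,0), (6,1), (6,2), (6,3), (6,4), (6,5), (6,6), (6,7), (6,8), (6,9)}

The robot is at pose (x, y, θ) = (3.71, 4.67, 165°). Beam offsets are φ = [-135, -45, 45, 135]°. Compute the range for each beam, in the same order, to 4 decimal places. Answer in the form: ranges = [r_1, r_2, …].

ranges = [2.6443, 2.6905, 1.3400, 4.2378]

beam 1: φ=-135°, α=30°
  dir = (cos 30°, sin 30°) = (0.8660, 0.5000); from cell (3,4)
  next x-line at t=0.3349, next y-line at t=0.6600; Δt_x=1.1547, Δt_y=2.0000
    x: enter (4,4) at t=0.3349
    y: enter (4,5) at t=0.6600
    x: enter (5,5) at t=1.4896
    x: enter (6,5) at t=2.6443 ← occupied
  → r_1 = 2.6443
beam 2: φ=-45°, α=120°
  dir = (cos 120°, sin 120°) = (-0.5000, 0.8660); from cell (3,4)
  next x-line at t=1.4200, next y-line at t=0.3811; Δt_x=2.0000, Δt_y=1.1547
    y: enter (3,5) at t=0.3811
    x: enter (2,5) at t=1.4200
    y: enter (2,6) at t=1.5358
    y: enter (2,7) at t=2.6905 ← occupied
  → r_2 = 2.6905
beam 3: φ=45°, α=210°
  dir = (cos 210°, sin 210°) = (-0.8660, -0.5000); from cell (3,4)
  next x-line at t=0.8198, next y-line at t=1.3400; Δt_x=1.1547, Δt_y=2.0000
    x: enter (2,4) at t=0.8198
    y: enter (2,3) at t=1.3400 ← occupied
  → r_3 = 1.3400
beam 4: φ=135°, α=300°
  dir = (cos 300°, sin 300°) = (0.5000, -0.8660); from cell (3,4)
  next x-line at t=0.5800, next y-line at t=0.7736; Δt_x=2.0000, Δt_y=1.1547
    x: enter (4,4) at t=0.5800
    y: enter (4,3) at t=0.7736
    y: enter (4,2) at t=1.9283
    x: enter (5,2) at t=2.5800
    y: enter (5,1) at t=3.0831
    y: enter (5,0) at t=4.2378 ← occupied
  → r_4 = 4.2378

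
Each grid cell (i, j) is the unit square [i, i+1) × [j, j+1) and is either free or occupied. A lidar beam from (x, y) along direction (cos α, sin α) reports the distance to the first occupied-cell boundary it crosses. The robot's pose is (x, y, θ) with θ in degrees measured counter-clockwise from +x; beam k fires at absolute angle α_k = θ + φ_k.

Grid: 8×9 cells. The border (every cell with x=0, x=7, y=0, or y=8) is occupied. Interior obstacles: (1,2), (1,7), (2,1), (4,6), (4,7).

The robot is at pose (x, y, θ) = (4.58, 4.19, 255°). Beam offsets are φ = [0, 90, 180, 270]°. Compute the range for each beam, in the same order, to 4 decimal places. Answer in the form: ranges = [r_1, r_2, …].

beam 1: φ=0°, α=255°
  direction (-0.2588, -0.9659); cell (4,4); t to first gridline: x 2.2409, y 0.1967 (then +3.8637 / +1.0353)
    (4,3) via y @ 0.1967
    (4,2) via y @ 1.2320
    (3,2) via x @ 2.2409
    (3,1) via y @ 2.2673
    (3,0) via y @ 3.3025  # hit
  → r_1 = 3.3025
beam 2: φ=90°, α=345°
  direction (0.9659, -0.2588); cell (4,4); t to first gridline: x 0.4348, y 0.7341 (then +1.0353 / +3.8637)
    (5,4) via x @ 0.4348
    (5,3) via y @ 0.7341
    (6,3) via x @ 1.4701
    (7,3) via x @ 2.5054  # hit
  → r_2 = 2.5054
beam 3: φ=180°, α=75°
  direction (0.2588, 0.9659); cell (4,4); t to first gridline: x 1.6228, y 0.8386 (then +3.8637 / +1.0353)
    (4,5) via y @ 0.8386
    (5,5) via x @ 1.6228
    (5,6) via y @ 1.8738
    (5,7) via y @ 2.9091
    (5,8) via y @ 3.9444  # hit
  → r_3 = 3.9444
beam 4: φ=270°, α=165°
  direction (-0.9659, 0.2588); cell (4,4); t to first gridline: x 0.6005, y 3.1296 (then +1.0353 / +3.8637)
    (3,4) via x @ 0.6005
    (2,4) via x @ 1.6357
    (1,4) via x @ 2.6710
    (1,5) via y @ 3.1296
    (0,5) via x @ 3.7063  # hit
  → r_4 = 3.7063

ranges = [3.3025, 2.5054, 3.9444, 3.7063]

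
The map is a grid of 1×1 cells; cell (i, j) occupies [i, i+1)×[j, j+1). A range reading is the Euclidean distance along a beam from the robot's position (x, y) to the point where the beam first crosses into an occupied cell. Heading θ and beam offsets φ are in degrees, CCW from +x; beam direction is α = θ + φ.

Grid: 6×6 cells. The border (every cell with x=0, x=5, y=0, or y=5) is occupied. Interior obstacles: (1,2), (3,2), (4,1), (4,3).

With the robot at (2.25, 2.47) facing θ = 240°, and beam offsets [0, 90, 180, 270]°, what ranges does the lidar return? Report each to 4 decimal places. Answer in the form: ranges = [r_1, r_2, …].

beam 1: φ=0°, α=240°
  cosα=-0.5000 sinα=-0.8660 | (2,2) | tMaxX 0.5000 tMaxY 0.5427 | tΔX 2.0000 tΔY 1.1547
    t=0.5000 [x] (1,2) — stop
  → r_1 = 0.5000
beam 2: φ=90°, α=330°
  cosα=0.8660 sinα=-0.5000 | (2,2) | tMaxX 0.8660 tMaxY 0.9400 | tΔX 1.1547 tΔY 2.0000
    t=0.8660 [x] (3,2) — stop
  → r_2 = 0.8660
beam 3: φ=180°, α=60°
  cosα=0.5000 sinα=0.8660 | (2,2) | tMaxX 1.5000 tMaxY 0.6120 | tΔX 2.0000 tΔY 1.1547
    t=0.6120 [y] (2,3)
    t=1.5000 [x] (3,3)
    t=1.7667 [y] (3,4)
    t=2.9214 [y] (3,5) — stop
  → r_3 = 2.9214
beam 4: φ=270°, α=150°
  cosα=-0.8660 sinα=0.5000 | (2,2) | tMaxX 0.2887 tMaxY 1.0600 | tΔX 1.1547 tΔY 2.0000
    t=0.2887 [x] (1,2) — stop
  → r_4 = 0.2887

ranges = [0.5000, 0.8660, 2.9214, 0.2887]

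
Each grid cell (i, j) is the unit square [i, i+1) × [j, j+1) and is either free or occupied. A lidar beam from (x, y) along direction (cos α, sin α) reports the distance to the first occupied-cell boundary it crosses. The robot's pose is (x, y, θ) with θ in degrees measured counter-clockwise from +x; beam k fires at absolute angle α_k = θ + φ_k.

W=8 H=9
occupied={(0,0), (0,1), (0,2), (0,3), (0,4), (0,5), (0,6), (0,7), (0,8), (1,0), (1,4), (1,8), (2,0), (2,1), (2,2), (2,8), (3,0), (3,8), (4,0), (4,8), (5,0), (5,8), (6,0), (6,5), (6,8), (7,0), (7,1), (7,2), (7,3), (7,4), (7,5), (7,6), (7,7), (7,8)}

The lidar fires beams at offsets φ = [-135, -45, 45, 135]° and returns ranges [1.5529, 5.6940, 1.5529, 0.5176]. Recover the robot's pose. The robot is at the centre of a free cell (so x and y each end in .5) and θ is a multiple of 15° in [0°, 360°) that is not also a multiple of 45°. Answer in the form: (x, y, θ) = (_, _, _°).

The pose lattice has 38·16 = 608 candidates. Test each by forward raycasting.
  (3.5, 2.5, 240°): beam 1 = 5.6940 ≠ 1.5529 ✗
  (2.5, 7.5, 285°): beam 1 = 1.0000 ≠ 1.5529 ✗
  (2.5, 6.5, 60°): beam 1 = 5.6940 ≠ 1.5529 ✗
  (5.5, 7.5, 165°): beam 1 = 1.0000 ≠ 1.5529 ✗
  (2.5, 3.5, 255°): beam 1 = 1.0000 ≠ 1.5529 ✗
  …
  (1.5, 6.5, 60°): r_1=1.5529, r_2=5.6940, r_3=1.5529, r_4=0.5176 — all match ✓
Only this pose fits every beam.

(x, y, θ) = (1.5, 6.5, 60°)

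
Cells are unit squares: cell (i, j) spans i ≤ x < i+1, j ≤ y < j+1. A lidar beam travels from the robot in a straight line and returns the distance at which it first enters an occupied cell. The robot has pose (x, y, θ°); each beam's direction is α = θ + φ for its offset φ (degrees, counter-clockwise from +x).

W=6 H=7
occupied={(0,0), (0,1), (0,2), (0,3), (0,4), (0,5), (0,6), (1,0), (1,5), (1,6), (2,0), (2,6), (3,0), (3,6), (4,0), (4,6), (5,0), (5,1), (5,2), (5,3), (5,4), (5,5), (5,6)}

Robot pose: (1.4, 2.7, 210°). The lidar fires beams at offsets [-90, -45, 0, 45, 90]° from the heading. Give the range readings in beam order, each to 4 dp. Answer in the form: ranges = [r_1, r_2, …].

ranges = [0.8000, 0.4141, 0.4619, 1.5455, 1.9630]

beam 1: φ=-90°, α=120°
  dir = (cos 120°, sin 120°) = (-0.5000, 0.8660); from cell (1,2)
  next x-line at t=0.8000, next y-line at t=0.3464; Δt_x=2.0000, Δt_y=1.1547
    y: enter (1,3) at t=0.3464
    x: enter (0,3) at t=0.8000 ← occupied
  → r_1 = 0.8000
beam 2: φ=-45°, α=165°
  dir = (cos 165°, sin 165°) = (-0.9659, 0.2588); from cell (1,2)
  next x-line at t=0.4141, next y-line at t=1.1591; Δt_x=1.0353, Δt_y=3.8637
    x: enter (0,2) at t=0.4141 ← occupied
  → r_2 = 0.4141
beam 3: φ=0°, α=210°
  dir = (cos 210°, sin 210°) = (-0.8660, -0.5000); from cell (1,2)
  next x-line at t=0.4619, next y-line at t=1.4000; Δt_x=1.1547, Δt_y=2.0000
    x: enter (0,2) at t=0.4619 ← occupied
  → r_3 = 0.4619
beam 4: φ=45°, α=255°
  dir = (cos 255°, sin 255°) = (-0.2588, -0.9659); from cell (1,2)
  next x-line at t=1.5455, next y-line at t=0.7247; Δt_x=3.8637, Δt_y=1.0353
    y: enter (1,1) at t=0.7247
    x: enter (0,1) at t=1.5455 ← occupied
  → r_4 = 1.5455
beam 5: φ=90°, α=300°
  dir = (cos 300°, sin 300°) = (0.5000, -0.8660); from cell (1,2)
  next x-line at t=1.2000, next y-line at t=0.8083; Δt_x=2.0000, Δt_y=1.1547
    y: enter (1,1) at t=0.8083
    x: enter (2,1) at t=1.2000
    y: enter (2,0) at t=1.9630 ← occupied
  → r_5 = 1.9630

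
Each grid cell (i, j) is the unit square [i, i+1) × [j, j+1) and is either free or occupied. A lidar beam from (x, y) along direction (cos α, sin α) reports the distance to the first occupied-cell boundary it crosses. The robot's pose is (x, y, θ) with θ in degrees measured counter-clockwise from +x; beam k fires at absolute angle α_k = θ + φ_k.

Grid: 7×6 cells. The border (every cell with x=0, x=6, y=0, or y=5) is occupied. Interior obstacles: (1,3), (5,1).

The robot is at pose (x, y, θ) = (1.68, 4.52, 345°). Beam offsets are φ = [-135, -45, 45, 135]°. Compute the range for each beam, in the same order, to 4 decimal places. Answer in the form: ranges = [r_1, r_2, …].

ranges = [0.7852, 0.6004, 0.9600, 0.5543]

beam 1: φ=-135°, α=210°
  cosα=-0.8660 sinα=-0.5000 | (1,4) | tMaxX 0.7852 tMaxY 1.0400 | tΔX 1.1547 tΔY 2.0000
    t=0.7852 [x] (0,4) — stop
  → r_1 = 0.7852
beam 2: φ=-45°, α=300°
  cosα=0.5000 sinα=-0.8660 | (1,4) | tMaxX 0.6400 tMaxY 0.6004 | tΔX 2.0000 tΔY 1.1547
    t=0.6004 [y] (1,3) — stop
  → r_2 = 0.6004
beam 3: φ=45°, α=30°
  cosα=0.8660 sinα=0.5000 | (1,4) | tMaxX 0.3695 tMaxY 0.9600 | tΔX 1.1547 tΔY 2.0000
    t=0.3695 [x] (2,4)
    t=0.9600 [y] (2,5) — stop
  → r_3 = 0.9600
beam 4: φ=135°, α=120°
  cosα=-0.5000 sinα=0.8660 | (1,4) | tMaxX 1.3600 tMaxY 0.5543 | tΔX 2.0000 tΔY 1.1547
    t=0.5543 [y] (1,5) — stop
  → r_4 = 0.5543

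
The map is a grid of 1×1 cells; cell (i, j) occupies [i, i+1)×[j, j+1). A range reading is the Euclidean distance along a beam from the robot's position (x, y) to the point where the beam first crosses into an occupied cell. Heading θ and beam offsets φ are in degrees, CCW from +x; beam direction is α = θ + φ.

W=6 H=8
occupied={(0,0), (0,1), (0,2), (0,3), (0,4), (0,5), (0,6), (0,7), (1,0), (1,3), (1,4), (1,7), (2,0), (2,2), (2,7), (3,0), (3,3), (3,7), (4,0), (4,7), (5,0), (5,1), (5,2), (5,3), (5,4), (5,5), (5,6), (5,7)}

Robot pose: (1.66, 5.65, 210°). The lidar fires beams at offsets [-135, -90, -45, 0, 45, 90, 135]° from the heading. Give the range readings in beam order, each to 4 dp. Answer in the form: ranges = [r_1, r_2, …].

beam 1: φ=-135°, α=75°
  dir = (cos 75°, sin 75°) = (0.2588, 0.9659); from cell (1,5)
  next x-line at t=1.3137, next y-line at t=0.3623; Δt_x=3.8637, Δt_y=1.0353
    y: enter (1,6) at t=0.3623
    x: enter (2,6) at t=1.3137
    y: enter (2,7) at t=1.3976 ← occupied
  → r_1 = 1.3976
beam 2: φ=-90°, α=120°
  dir = (cos 120°, sin 120°) = (-0.5000, 0.8660); from cell (1,5)
  next x-line at t=1.3200, next y-line at t=0.4041; Δt_x=2.0000, Δt_y=1.1547
    y: enter (1,6) at t=0.4041
    x: enter (0,6) at t=1.3200 ← occupied
  → r_2 = 1.3200
beam 3: φ=-45°, α=165°
  dir = (cos 165°, sin 165°) = (-0.9659, 0.2588); from cell (1,5)
  next x-line at t=0.6833, next y-line at t=1.3523; Δt_x=1.0353, Δt_y=3.8637
    x: enter (0,5) at t=0.6833 ← occupied
  → r_3 = 0.6833
beam 4: φ=0°, α=210°
  dir = (cos 210°, sin 210°) = (-0.8660, -0.5000); from cell (1,5)
  next x-line at t=0.7621, next y-line at t=1.3000; Δt_x=1.1547, Δt_y=2.0000
    x: enter (0,5) at t=0.7621 ← occupied
  → r_4 = 0.7621
beam 5: φ=45°, α=255°
  dir = (cos 255°, sin 255°) = (-0.2588, -0.9659); from cell (1,5)
  next x-line at t=2.5500, next y-line at t=0.6729; Δt_x=3.8637, Δt_y=1.0353
    y: enter (1,4) at t=0.6729 ← occupied
  → r_5 = 0.6729
beam 6: φ=90°, α=300°
  dir = (cos 300°, sin 300°) = (0.5000, -0.8660); from cell (1,5)
  next x-line at t=0.6800, next y-line at t=0.7506; Δt_x=2.0000, Δt_y=1.1547
    x: enter (2,5) at t=0.6800
    y: enter (2,4) at t=0.7506
    y: enter (2,3) at t=1.9053
    x: enter (3,3) at t=2.6800 ← occupied
  → r_6 = 2.6800
beam 7: φ=135°, α=345°
  dir = (cos 345°, sin 345°) = (0.9659, -0.2588); from cell (1,5)
  next x-line at t=0.3520, next y-line at t=2.5114; Δt_x=1.0353, Δt_y=3.8637
    x: enter (2,5) at t=0.3520
    x: enter (3,5) at t=1.3873
    x: enter (4,5) at t=2.4225
    y: enter (4,4) at t=2.5114
    x: enter (5,4) at t=3.4578 ← occupied
  → r_7 = 3.4578

ranges = [1.3976, 1.3200, 0.6833, 0.7621, 0.6729, 2.6800, 3.4578]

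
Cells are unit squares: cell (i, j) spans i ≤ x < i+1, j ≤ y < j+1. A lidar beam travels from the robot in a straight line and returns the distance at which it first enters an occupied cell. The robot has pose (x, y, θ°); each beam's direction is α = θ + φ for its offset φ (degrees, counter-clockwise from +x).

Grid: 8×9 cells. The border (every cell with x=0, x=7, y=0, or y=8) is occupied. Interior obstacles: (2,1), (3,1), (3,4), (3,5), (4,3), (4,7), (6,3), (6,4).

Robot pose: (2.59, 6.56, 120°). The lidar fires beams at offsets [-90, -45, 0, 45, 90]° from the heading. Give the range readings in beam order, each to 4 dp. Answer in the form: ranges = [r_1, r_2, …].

beam 1: φ=-90°, α=30°
  dir = (cos 30°, sin 30°) = (0.8660, 0.5000); from cell (2,6)
  next x-line at t=0.4734, next y-line at t=0.8800; Δt_x=1.1547, Δt_y=2.0000
    x: enter (3,6) at t=0.4734
    y: enter (3,7) at t=0.8800
    x: enter (4,7) at t=1.6281 ← occupied
  → r_1 = 1.6281
beam 2: φ=-45°, α=75°
  dir = (cos 75°, sin 75°) = (0.2588, 0.9659); from cell (2,6)
  next x-line at t=1.5841, next y-line at t=0.4555; Δt_x=3.8637, Δt_y=1.0353
    y: enter (2,7) at t=0.4555
    y: enter (2,8) at t=1.4908 ← occupied
  → r_2 = 1.4908
beam 3: φ=0°, α=120°
  dir = (cos 120°, sin 120°) = (-0.5000, 0.8660); from cell (2,6)
  next x-line at t=1.1800, next y-line at t=0.5081; Δt_x=2.0000, Δt_y=1.1547
    y: enter (2,7) at t=0.5081
    x: enter (1,7) at t=1.1800
    y: enter (1,8) at t=1.6628 ← occupied
  → r_3 = 1.6628
beam 4: φ=45°, α=165°
  dir = (cos 165°, sin 165°) = (-0.9659, 0.2588); from cell (2,6)
  next x-line at t=0.6108, next y-line at t=1.7000; Δt_x=1.0353, Δt_y=3.8637
    x: enter (1,6) at t=0.6108
    x: enter (0,6) at t=1.6461 ← occupied
  → r_4 = 1.6461
beam 5: φ=90°, α=210°
  dir = (cos 210°, sin 210°) = (-0.8660, -0.5000); from cell (2,6)
  next x-line at t=0.6813, next y-line at t=1.1200; Δt_x=1.1547, Δt_y=2.0000
    x: enter (1,6) at t=0.6813
    y: enter (1,5) at t=1.1200
    x: enter (0,5) at t=1.8360 ← occupied
  → r_5 = 1.8360

ranges = [1.6281, 1.4908, 1.6628, 1.6461, 1.8360]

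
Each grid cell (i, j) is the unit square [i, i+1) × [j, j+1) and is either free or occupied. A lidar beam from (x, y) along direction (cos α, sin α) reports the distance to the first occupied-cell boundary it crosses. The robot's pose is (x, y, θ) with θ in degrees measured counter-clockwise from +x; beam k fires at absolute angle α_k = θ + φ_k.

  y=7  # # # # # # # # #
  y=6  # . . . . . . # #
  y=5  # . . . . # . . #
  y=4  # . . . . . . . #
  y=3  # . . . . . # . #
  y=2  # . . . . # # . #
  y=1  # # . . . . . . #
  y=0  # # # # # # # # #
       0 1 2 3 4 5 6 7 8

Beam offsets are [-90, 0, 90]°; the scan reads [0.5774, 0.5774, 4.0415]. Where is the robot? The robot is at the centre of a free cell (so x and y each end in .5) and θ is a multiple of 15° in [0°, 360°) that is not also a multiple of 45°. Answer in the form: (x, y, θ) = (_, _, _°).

(x, y, θ) = (5.5, 3.5, 30°)

Enumerate (i+0.5, j+0.5, θ) over the 36 free cells and 16 admissible headings. For each, cast all 3 beams and compare to the given ranges.
  (1.5, 5.5, 285°): beam 1 = 0.5176 ≠ 0.5774 ✗
  (6.5, 1.5, 30°): beam 2 = 1.7321 ≠ 0.5774 ✗
  (4.5, 6.5, 285°): beam 1 = 3.6235 ≠ 0.5774 ✗
  …
  (5.5, 3.5, 30°): r_1=0.5774, r_2=0.5774, r_3=4.0415 — all match ✓
Only this pose fits every beam.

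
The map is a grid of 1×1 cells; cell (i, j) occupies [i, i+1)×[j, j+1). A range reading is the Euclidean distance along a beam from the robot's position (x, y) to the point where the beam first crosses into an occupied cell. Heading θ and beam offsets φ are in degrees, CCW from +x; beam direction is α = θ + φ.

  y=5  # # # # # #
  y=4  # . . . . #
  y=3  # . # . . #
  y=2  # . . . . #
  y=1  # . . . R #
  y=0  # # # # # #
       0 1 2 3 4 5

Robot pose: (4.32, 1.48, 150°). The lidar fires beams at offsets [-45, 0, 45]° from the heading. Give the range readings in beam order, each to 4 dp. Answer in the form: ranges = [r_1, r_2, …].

beam 1: φ=-45°, α=105°
  dir = (cos 105°, sin 105°) = (-0.2588, 0.9659); from cell (4,1)
  next x-line at t=1.2364, next y-line at t=0.5383; Δt_x=3.8637, Δt_y=1.0353
    y: enter (4,2) at t=0.5383
    x: enter (3,2) at t=1.2364
    y: enter (3,3) at t=1.5736
    y: enter (3,4) at t=2.6089
    y: enter (3,5) at t=3.6442 ← occupied
  → r_1 = 3.6442
beam 2: φ=0°, α=150°
  dir = (cos 150°, sin 150°) = (-0.8660, 0.5000); from cell (4,1)
  next x-line at t=0.3695, next y-line at t=1.0400; Δt_x=1.1547, Δt_y=2.0000
    x: enter (3,1) at t=0.3695
    y: enter (3,2) at t=1.0400
    x: enter (2,2) at t=1.5242
    x: enter (1,2) at t=2.6789
    y: enter (1,3) at t=3.0400
    x: enter (0,3) at t=3.8336 ← occupied
  → r_2 = 3.8336
beam 3: φ=45°, α=195°
  dir = (cos 195°, sin 195°) = (-0.9659, -0.2588); from cell (4,1)
  next x-line at t=0.3313, next y-line at t=1.8546; Δt_x=1.0353, Δt_y=3.8637
    x: enter (3,1) at t=0.3313
    x: enter (2,1) at t=1.3666
    y: enter (2,0) at t=1.8546 ← occupied
  → r_3 = 1.8546

ranges = [3.6442, 3.8336, 1.8546]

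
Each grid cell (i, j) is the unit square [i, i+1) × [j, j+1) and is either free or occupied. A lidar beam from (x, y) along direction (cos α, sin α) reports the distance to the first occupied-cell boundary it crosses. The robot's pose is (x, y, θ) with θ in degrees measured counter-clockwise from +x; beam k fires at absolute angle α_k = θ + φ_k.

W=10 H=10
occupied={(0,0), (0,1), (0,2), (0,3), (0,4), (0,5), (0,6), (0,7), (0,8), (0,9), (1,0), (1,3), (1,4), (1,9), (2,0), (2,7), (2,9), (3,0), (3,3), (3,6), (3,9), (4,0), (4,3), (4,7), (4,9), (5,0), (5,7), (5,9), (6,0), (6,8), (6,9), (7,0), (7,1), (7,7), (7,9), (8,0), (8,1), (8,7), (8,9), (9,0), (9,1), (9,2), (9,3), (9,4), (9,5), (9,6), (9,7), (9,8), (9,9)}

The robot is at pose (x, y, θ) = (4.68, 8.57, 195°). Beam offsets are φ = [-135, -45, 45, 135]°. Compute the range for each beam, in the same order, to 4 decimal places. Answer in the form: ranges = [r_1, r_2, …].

ranges = [0.4965, 0.8600, 0.6582, 1.1400]

beam 1: φ=-135°, α=60°
  cosα=0.5000 sinα=0.8660 | (4,8) | tMaxX 0.6400 tMaxY 0.4965 | tΔX 2.0000 tΔY 1.1547
    t=0.4965 [y] (4,9) — stop
  → r_1 = 0.4965
beam 2: φ=-45°, α=150°
  cosα=-0.8660 sinα=0.5000 | (4,8) | tMaxX 0.7852 tMaxY 0.8600 | tΔX 1.1547 tΔY 2.0000
    t=0.7852 [x] (3,8)
    t=0.8600 [y] (3,9) — stop
  → r_2 = 0.8600
beam 3: φ=45°, α=240°
  cosα=-0.5000 sinα=-0.8660 | (4,8) | tMaxX 1.3600 tMaxY 0.6582 | tΔX 2.0000 tΔY 1.1547
    t=0.6582 [y] (4,7) — stop
  → r_3 = 0.6582
beam 4: φ=135°, α=330°
  cosα=0.8660 sinα=-0.5000 | (4,8) | tMaxX 0.3695 tMaxY 1.1400 | tΔX 1.1547 tΔY 2.0000
    t=0.3695 [x] (5,8)
    t=1.1400 [y] (5,7) — stop
  → r_4 = 1.1400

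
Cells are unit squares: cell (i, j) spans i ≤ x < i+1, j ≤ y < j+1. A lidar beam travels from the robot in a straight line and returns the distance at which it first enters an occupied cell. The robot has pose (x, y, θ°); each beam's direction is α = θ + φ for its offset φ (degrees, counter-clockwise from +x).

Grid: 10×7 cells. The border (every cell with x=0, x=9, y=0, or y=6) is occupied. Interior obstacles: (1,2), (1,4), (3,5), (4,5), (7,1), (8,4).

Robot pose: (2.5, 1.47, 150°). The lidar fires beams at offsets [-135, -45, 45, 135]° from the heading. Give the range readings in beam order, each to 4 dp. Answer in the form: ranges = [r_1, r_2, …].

beam 1: φ=-135°, α=15°
  cosα=0.9659 sinα=0.2588 | (2,1) | tMaxX 0.5176 tMaxY 2.0478 | tΔX 1.0353 tΔY 3.8637
    t=0.5176 [x] (3,1)
    t=1.5529 [x] (4,1)
    t=2.0478 [y] (4,2)
    t=2.5882 [x] (5,2)
    t=3.6235 [x] (6,2)
    t=4.6587 [x] (7,2)
    t=5.6940 [x] (8,2)
    t=5.9115 [y] (8,3)
    t=6.7293 [x] (9,3) — stop
  → r_1 = 6.7293
beam 2: φ=-45°, α=105°
  cosα=-0.2588 sinα=0.9659 | (2,1) | tMaxX 1.9319 tMaxY 0.5487 | tΔX 3.8637 tΔY 1.0353
    t=0.5487 [y] (2,2)
    t=1.5840 [y] (2,3)
    t=1.9319 [x] (1,3)
    t=2.6192 [y] (1,4) — stop
  → r_2 = 2.6192
beam 3: φ=45°, α=195°
  cosα=-0.9659 sinα=-0.2588 | (2,1) | tMaxX 0.5176 tMaxY 1.8159 | tΔX 1.0353 tΔY 3.8637
    t=0.5176 [x] (1,1)
    t=1.5529 [x] (0,1) — stop
  → r_3 = 1.5529
beam 4: φ=135°, α=285°
  cosα=0.2588 sinα=-0.9659 | (2,1) | tMaxX 1.9319 tMaxY 0.4866 | tΔX 3.8637 tΔY 1.0353
    t=0.4866 [y] (2,0) — stop
  → r_4 = 0.4866

ranges = [6.7293, 2.6192, 1.5529, 0.4866]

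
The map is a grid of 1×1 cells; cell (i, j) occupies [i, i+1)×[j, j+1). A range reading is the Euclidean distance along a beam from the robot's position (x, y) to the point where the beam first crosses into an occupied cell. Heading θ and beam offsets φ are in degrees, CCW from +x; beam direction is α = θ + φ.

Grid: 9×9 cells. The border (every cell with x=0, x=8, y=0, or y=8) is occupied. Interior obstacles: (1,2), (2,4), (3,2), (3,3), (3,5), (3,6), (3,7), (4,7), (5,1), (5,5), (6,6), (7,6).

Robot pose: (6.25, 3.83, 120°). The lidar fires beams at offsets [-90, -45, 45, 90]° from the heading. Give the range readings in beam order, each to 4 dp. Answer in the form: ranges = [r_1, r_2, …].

beam 1: φ=-90°, α=30°
  dir = (cos 30°, sin 30°) = (0.8660, 0.5000); from cell (6,3)
  next x-line at t=0.8660, next y-line at t=0.3400; Δt_x=1.1547, Δt_y=2.0000
    y: enter (6,4) at t=0.3400
    x: enter (7,4) at t=0.8660
    x: enter (8,4) at t=2.0207 ← occupied
  → r_1 = 2.0207
beam 2: φ=-45°, α=75°
  dir = (cos 75°, sin 75°) = (0.2588, 0.9659); from cell (6,3)
  next x-line at t=2.8978, next y-line at t=0.1760; Δt_x=3.8637, Δt_y=1.0353
    y: enter (6,4) at t=0.1760
    y: enter (6,5) at t=1.2113
    y: enter (6,6) at t=2.2465 ← occupied
  → r_2 = 2.2465
beam 3: φ=45°, α=165°
  dir = (cos 165°, sin 165°) = (-0.9659, 0.2588); from cell (6,3)
  next x-line at t=0.2588, next y-line at t=0.6568; Δt_x=1.0353, Δt_y=3.8637
    x: enter (5,3) at t=0.2588
    y: enter (5,4) at t=0.6568
    x: enter (4,4) at t=1.2941
    x: enter (3,4) at t=2.3294
    x: enter (2,4) at t=3.3646 ← occupied
  → r_3 = 3.3646
beam 4: φ=90°, α=210°
  dir = (cos 210°, sin 210°) = (-0.8660, -0.5000); from cell (6,3)
  next x-line at t=0.2887, next y-line at t=1.6600; Δt_x=1.1547, Δt_y=2.0000
    x: enter (5,3) at t=0.2887
    x: enter (4,3) at t=1.4434
    y: enter (4,2) at t=1.6600
    x: enter (3,2) at t=2.5981 ← occupied
  → r_4 = 2.5981

ranges = [2.0207, 2.2465, 3.3646, 2.5981]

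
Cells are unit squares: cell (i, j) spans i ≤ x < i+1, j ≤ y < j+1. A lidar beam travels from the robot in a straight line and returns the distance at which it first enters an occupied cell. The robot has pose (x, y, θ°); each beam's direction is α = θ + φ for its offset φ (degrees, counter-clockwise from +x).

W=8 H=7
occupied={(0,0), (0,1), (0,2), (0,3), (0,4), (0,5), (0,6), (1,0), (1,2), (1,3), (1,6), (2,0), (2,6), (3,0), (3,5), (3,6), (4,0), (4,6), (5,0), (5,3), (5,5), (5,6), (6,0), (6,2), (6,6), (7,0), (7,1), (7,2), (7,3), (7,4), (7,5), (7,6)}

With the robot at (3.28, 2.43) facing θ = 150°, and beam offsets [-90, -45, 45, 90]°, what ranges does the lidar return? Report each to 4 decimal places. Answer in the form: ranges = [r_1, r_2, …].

ranges = [3.4400, 3.6959, 1.3252, 1.6512]

beam 1: φ=-90°, α=60°
  d=(0.5000,0.8660)  start (3,2)  tX=1.4400 tY=0.6582  stride 1/|dx|=2.0000 1/|dy|=1.1547
    cross y-line → (3,3), t=0.6582
    cross x-line → (4,3), t=1.4400
    cross y-line → (4,4), t=1.8129
    cross y-line → (4,5), t=2.9676
    cross x-line → (5,5), t=3.4400 (wall)
  → r_1 = 3.4400
beam 2: φ=-45°, α=105°
  d=(-0.2588,0.9659)  start (3,2)  tX=1.0818 tY=0.5901  stride 1/|dx|=3.8637 1/|dy|=1.0353
    cross y-line → (3,3), t=0.5901
    cross x-line → (2,3), t=1.0818
    cross y-line → (2,4), t=1.6254
    cross y-line → (2,5), t=2.6607
    cross y-line → (2,6), t=3.6959 (wall)
  → r_2 = 3.6959
beam 3: φ=45°, α=195°
  d=(-0.9659,-0.2588)  start (3,2)  tX=0.2899 tY=1.6614  stride 1/|dx|=1.0353 1/|dy|=3.8637
    cross x-line → (2,2), t=0.2899
    cross x-line → (1,2), t=1.3252 (wall)
  → r_3 = 1.3252
beam 4: φ=90°, α=240°
  d=(-0.5000,-0.8660)  start (3,2)  tX=0.5600 tY=0.4965  stride 1/|dx|=2.0000 1/|dy|=1.1547
    cross y-line → (3,1), t=0.4965
    cross x-line → (2,1), t=0.5600
    cross y-line → (2,0), t=1.6512 (wall)
  → r_4 = 1.6512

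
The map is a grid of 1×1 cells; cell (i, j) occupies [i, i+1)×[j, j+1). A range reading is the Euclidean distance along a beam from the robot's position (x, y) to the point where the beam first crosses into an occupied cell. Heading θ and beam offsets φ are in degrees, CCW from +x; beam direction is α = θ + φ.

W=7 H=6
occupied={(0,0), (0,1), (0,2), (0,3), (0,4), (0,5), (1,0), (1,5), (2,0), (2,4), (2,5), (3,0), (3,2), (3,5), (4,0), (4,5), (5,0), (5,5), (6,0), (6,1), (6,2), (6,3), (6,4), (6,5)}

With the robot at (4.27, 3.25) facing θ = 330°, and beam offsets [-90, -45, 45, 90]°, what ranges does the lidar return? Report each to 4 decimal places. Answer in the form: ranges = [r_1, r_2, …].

beam 1: φ=-90°, α=240°
  dir = (cos 240°, sin 240°) = (-0.5000, -0.8660); from cell (4,3)
  next x-line at t=0.5400, next y-line at t=0.2887; Δt_x=2.0000, Δt_y=1.1547
    y: enter (4,2) at t=0.2887
    x: enter (3,2) at t=0.5400 ← occupied
  → r_1 = 0.5400
beam 2: φ=-45°, α=285°
  dir = (cos 285°, sin 285°) = (0.2588, -0.9659); from cell (4,3)
  next x-line at t=2.8205, next y-line at t=0.2588; Δt_x=3.8637, Δt_y=1.0353
    y: enter (4,2) at t=0.2588
    y: enter (4,1) at t=1.2941
    y: enter (4,0) at t=2.3294 ← occupied
  → r_2 = 2.3294
beam 3: φ=45°, α=15°
  dir = (cos 15°, sin 15°) = (0.9659, 0.2588); from cell (4,3)
  next x-line at t=0.7558, next y-line at t=2.8978; Δt_x=1.0353, Δt_y=3.8637
    x: enter (5,3) at t=0.7558
    x: enter (6,3) at t=1.7910 ← occupied
  → r_3 = 1.7910
beam 4: φ=90°, α=60°
  dir = (cos 60°, sin 60°) = (0.5000, 0.8660); from cell (4,3)
  next x-line at t=1.4600, next y-line at t=0.8660; Δt_x=2.0000, Δt_y=1.1547
    y: enter (4,4) at t=0.8660
    x: enter (5,4) at t=1.4600
    y: enter (5,5) at t=2.0207 ← occupied
  → r_4 = 2.0207

ranges = [0.5400, 2.3294, 1.7910, 2.0207]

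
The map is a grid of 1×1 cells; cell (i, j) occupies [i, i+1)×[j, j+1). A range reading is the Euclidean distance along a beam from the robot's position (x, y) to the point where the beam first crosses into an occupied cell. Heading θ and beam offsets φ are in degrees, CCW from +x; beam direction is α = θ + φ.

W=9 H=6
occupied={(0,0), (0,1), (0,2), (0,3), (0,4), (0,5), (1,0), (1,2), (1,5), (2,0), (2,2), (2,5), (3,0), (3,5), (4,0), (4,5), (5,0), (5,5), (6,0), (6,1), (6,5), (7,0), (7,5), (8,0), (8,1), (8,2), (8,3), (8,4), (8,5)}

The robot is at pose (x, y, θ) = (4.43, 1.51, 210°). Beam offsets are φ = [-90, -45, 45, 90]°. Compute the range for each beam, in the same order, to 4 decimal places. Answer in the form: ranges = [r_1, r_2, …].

beam 1: φ=-90°, α=120°
  direction (-0.5000, 0.8660); cell (4,1); t to first gridline: x 0.8600, y 0.5658 (then +2.0000 / +1.1547)
    (4,2) via y @ 0.5658
    (3,2) via x @ 0.8600
    (3,3) via y @ 1.7205
    (2,3) via x @ 2.8600
    (2,4) via y @ 2.8752
    (2,5) via y @ 4.0299  # hit
  → r_1 = 4.0299
beam 2: φ=-45°, α=165°
  direction (-0.9659, 0.2588); cell (4,1); t to first gridline: x 0.4452, y 1.8932 (then +1.0353 / +3.8637)
    (3,1) via x @ 0.4452
    (2,1) via x @ 1.4804
    (2,2) via y @ 1.8932  # hit
  → r_2 = 1.8932
beam 3: φ=45°, α=255°
  direction (-0.2588, -0.9659); cell (4,1); t to first gridline: x 1.6614, y 0.5280 (then +3.8637 / +1.0353)
    (4,0) via y @ 0.5280  # hit
  → r_3 = 0.5280
beam 4: φ=90°, α=300°
  direction (0.5000, -0.8660); cell (4,1); t to first gridline: x 1.1400, y 0.5889 (then +2.0000 / +1.1547)
    (4,0) via y @ 0.5889  # hit
  → r_4 = 0.5889

ranges = [4.0299, 1.8932, 0.5280, 0.5889]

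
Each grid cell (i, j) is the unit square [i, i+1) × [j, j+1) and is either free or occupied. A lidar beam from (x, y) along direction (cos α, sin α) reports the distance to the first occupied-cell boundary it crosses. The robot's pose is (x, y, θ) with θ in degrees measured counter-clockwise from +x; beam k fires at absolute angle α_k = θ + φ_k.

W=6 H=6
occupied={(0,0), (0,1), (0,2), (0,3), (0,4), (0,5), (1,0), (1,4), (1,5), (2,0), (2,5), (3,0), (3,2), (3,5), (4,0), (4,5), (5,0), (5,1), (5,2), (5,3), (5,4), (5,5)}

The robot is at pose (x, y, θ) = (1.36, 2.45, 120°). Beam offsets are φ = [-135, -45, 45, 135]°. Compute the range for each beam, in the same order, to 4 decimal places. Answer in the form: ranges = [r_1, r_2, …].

ranges = [1.6979, 1.6047, 0.3727, 1.3909]

beam 1: φ=-135°, α=345°
  direction (0.9659, -0.2588); cell (1,2); t to first gridline: x 0.6626, y 1.7387 (then +1.0353 / +3.8637)
    (2,2) via x @ 0.6626
    (3,2) via x @ 1.6979  # hit
  → r_1 = 1.6979
beam 2: φ=-45°, α=75°
  direction (0.2588, 0.9659); cell (1,2); t to first gridline: x 2.4728, y 0.5694 (then +3.8637 / +1.0353)
    (1,3) via y @ 0.5694
    (1,4) via y @ 1.6047  # hit
  → r_2 = 1.6047
beam 3: φ=45°, α=165°
  direction (-0.9659, 0.2588); cell (1,2); t to first gridline: x 0.3727, y 2.1250 (then +1.0353 / +3.8637)
    (0,2) via x @ 0.3727  # hit
  → r_3 = 0.3727
beam 4: φ=135°, α=255°
  direction (-0.2588, -0.9659); cell (1,2); t to first gridline: x 1.3909, y 0.4659 (then +3.8637 / +1.0353)
    (1,1) via y @ 0.4659
    (0,1) via x @ 1.3909  # hit
  → r_4 = 1.3909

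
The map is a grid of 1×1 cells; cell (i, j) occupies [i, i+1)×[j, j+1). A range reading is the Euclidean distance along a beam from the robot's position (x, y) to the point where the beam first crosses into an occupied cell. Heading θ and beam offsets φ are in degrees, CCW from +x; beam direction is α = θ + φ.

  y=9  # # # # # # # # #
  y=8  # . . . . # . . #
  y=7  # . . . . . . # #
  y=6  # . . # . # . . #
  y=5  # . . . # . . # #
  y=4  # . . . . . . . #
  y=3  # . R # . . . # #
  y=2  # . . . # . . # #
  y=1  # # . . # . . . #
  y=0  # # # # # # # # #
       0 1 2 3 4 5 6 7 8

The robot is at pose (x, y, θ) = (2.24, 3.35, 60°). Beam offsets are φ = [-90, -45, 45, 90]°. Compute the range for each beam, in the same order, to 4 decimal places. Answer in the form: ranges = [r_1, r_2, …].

beam 1: φ=-90°, α=330°
  d=(0.8660,-0.5000)  start (2,3)  tX=0.8776 tY=0.7000  stride 1/|dx|=1.1547 1/|dy|=2.0000
    cross y-line → (2,2), t=0.7000
    cross x-line → (3,2), t=0.8776
    cross x-line → (4,2), t=2.0323 (wall)
  → r_1 = 2.0323
beam 2: φ=-45°, α=15°
  d=(0.9659,0.2588)  start (2,3)  tX=0.7868 tY=2.5114  stride 1/|dx|=1.0353 1/|dy|=3.8637
    cross x-line → (3,3), t=0.7868 (wall)
  → r_2 = 0.7868
beam 3: φ=45°, α=105°
  d=(-0.2588,0.9659)  start (2,3)  tX=0.9273 tY=0.6729  stride 1/|dx|=3.8637 1/|dy|=1.0353
    cross y-line → (2,4), t=0.6729
    cross x-line → (1,4), t=0.9273
    cross y-line → (1,5), t=1.7082
    cross y-line → (1,6), t=2.7435
    cross y-line → (1,7), t=3.7788
    cross x-line → (0,7), t=4.7910 (wall)
  → r_3 = 4.7910
beam 4: φ=90°, α=150°
  d=(-0.8660,0.5000)  start (2,3)  tX=0.2771 tY=1.3000  stride 1/|dx|=1.1547 1/|dy|=2.0000
    cross x-line → (1,3), t=0.2771
    cross y-line → (1,4), t=1.3000
    cross x-line → (0,4), t=1.4318 (wall)
  → r_4 = 1.4318

ranges = [2.0323, 0.7868, 4.7910, 1.4318]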